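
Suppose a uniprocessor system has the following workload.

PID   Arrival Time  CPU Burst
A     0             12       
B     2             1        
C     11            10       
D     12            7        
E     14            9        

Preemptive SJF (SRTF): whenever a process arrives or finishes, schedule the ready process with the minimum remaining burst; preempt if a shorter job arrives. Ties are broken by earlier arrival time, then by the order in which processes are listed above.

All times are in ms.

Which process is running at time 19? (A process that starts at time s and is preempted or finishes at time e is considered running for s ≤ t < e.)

Schedule: | A 0-2 | B 2-3 | A 3-13 | D 13-20 | E 20-29 | C 29-39 |
Completion: A=13  B=3  C=39  D=20  E=29
Turnaround (C−A): A=13  B=1  C=28  D=8  E=15

D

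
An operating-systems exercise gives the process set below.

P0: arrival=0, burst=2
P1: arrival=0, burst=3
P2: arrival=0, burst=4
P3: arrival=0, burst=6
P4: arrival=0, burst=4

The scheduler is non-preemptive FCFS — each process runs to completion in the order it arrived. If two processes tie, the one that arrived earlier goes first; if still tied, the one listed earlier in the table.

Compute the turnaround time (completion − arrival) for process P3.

Schedule: | P0 0-2 | P1 2-5 | P2 5-9 | P3 9-15 | P4 15-19 |
Completion: P0=2  P1=5  P2=9  P3=15  P4=19
Turnaround (C−A): P0=2  P1=5  P2=9  P3=15  P4=19
Turnaround(P3) = completion − arrival = 15 − 0 = 15

15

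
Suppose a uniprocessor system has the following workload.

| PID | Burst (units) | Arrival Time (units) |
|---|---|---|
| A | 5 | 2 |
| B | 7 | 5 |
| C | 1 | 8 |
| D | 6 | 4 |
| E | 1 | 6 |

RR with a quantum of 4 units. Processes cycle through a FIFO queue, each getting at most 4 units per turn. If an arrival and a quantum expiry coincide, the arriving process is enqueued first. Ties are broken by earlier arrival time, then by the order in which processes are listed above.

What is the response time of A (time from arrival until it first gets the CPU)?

Schedule: | idle 0-2 | A 2-6 | D 6-10 | B 10-14 | E 14-15 | A 15-16 | C 16-17 | D 17-19 | B 19-22 |
Completion: A=16  B=22  C=17  D=19  E=15
Turnaround (C−A): A=14  B=17  C=9  D=15  E=9
Response(A) = first start − arrival = 2 − 2 = 0

0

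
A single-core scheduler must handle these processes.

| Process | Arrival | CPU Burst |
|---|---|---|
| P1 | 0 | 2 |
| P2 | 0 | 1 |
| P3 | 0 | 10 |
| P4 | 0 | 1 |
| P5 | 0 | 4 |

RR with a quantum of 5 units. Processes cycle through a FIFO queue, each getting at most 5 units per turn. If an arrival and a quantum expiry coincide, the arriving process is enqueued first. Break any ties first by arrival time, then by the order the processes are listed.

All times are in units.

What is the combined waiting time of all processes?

Timeline: | P1 0-2 | P2 2-3 | P3 3-8 | P4 8-9 | P5 9-13 | P3 13-18 |
Completion: P1=2  P2=3  P3=18  P4=9  P5=13
Waiting = turnaround − burst: P1=0, P2=2, P3=8, P4=8, P5=9
Total waiting = 0 + 2 + 8 + 8 + 9 = 27

27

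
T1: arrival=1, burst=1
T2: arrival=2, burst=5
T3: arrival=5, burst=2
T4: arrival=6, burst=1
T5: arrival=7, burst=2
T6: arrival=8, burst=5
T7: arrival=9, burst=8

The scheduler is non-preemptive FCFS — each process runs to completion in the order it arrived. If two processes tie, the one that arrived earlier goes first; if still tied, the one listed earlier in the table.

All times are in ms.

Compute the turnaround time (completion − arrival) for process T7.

Timeline: | idle 0-1 | T1 1-2 | T2 2-7 | T3 7-9 | T4 9-10 | T5 10-12 | T6 12-17 | T7 17-25 |
Completion: T1=2  T2=7  T3=9  T4=10  T5=12  T6=17  T7=25
Turnaround(T7) = completion − arrival = 25 − 9 = 16

16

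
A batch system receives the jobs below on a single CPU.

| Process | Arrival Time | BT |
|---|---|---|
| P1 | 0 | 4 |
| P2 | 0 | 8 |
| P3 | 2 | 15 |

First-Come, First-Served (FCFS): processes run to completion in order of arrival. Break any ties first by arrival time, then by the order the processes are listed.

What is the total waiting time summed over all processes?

14

Timeline: | P1 0-4 | P2 4-12 | P3 12-27 |
Completion: P1=4  P2=12  P3=27
Waiting = turnaround − burst: P1=0, P2=4, P3=10
Total waiting = 0 + 4 + 10 = 14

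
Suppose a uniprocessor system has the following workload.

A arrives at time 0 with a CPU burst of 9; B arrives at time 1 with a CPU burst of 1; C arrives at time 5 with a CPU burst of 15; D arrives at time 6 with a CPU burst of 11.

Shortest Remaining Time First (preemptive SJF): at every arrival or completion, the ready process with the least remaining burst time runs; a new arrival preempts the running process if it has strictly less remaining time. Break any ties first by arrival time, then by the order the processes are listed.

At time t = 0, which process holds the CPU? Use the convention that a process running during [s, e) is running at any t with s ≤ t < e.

A

Schedule: | A 0-1 | B 1-2 | A 2-10 | D 10-21 | C 21-36 |
Completion: A=10  B=2  C=36  D=21
Turnaround (C−A): A=10  B=1  C=31  D=15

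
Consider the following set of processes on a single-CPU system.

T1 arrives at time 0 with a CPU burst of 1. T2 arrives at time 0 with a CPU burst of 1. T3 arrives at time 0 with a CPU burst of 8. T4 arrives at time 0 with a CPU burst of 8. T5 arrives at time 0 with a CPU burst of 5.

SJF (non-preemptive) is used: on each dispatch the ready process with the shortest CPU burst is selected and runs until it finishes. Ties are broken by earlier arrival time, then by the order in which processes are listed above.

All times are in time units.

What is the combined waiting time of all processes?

25

Schedule: | T1 0-1 | T2 1-2 | T5 2-7 | T3 7-15 | T4 15-23 |
Completion: T1=1  T2=2  T3=15  T4=23  T5=7
Waiting = turnaround − burst: T1=0, T2=1, T3=7, T4=15, T5=2
Total waiting = 0 + 1 + 7 + 15 + 2 = 25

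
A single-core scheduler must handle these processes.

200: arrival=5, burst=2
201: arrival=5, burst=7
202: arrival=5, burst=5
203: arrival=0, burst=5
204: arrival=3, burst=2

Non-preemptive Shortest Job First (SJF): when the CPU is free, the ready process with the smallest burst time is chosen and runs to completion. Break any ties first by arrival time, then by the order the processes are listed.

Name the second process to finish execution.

Timeline: | 203 0-5 | 204 5-7 | 200 7-9 | 202 9-14 | 201 14-21 |
Completion: 200=9  201=21  202=14  203=5  204=7
Turnaround (C−A): 200=4  201=16  202=9  203=5  204=4
Finish order: 203 → 204 → 200 → 202 → 201

204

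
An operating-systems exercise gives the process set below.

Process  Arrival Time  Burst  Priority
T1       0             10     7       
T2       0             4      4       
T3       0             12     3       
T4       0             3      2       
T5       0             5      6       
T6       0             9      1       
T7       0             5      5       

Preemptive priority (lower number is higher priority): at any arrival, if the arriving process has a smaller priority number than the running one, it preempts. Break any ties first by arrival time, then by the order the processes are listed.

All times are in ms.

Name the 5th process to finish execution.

T7

Gantt: | T6 0-9 | T4 9-12 | T3 12-24 | T2 24-28 | T7 28-33 | T5 33-38 | T1 38-48 |
Completion: T1=48  T2=28  T3=24  T4=12  T5=38  T6=9  T7=33
Finish order: T6 → T4 → T3 → T2 → T7 → T5 → T1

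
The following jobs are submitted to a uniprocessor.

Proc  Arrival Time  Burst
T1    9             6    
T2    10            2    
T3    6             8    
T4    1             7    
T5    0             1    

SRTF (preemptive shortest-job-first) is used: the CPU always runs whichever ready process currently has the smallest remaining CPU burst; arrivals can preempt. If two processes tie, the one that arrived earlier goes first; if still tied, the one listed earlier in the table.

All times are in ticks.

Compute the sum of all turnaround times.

36

Gantt: | T5 0-1 | T4 1-8 | T3 8-9 | T1 9-10 | T2 10-12 | T1 12-17 | T3 17-24 |
Completion: T1=17  T2=12  T3=24  T4=8  T5=1
Turnaround = completion − arrival: T1=8, T2=2, T3=18, T4=7, T5=1
Total turnaround = 8 + 2 + 18 + 7 + 1 = 36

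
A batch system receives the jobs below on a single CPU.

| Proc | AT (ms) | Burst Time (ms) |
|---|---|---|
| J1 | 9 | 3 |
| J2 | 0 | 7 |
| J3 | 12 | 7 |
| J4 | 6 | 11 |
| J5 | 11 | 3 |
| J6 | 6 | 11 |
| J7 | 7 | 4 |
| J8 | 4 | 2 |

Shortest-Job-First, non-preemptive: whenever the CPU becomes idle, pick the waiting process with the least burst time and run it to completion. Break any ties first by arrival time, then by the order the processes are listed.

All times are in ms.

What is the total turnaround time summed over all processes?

118

Schedule: | J2 0-7 | J8 7-9 | J1 9-12 | J5 12-15 | J7 15-19 | J3 19-26 | J4 26-37 | J6 37-48 |
Completion: J1=12  J2=7  J3=26  J4=37  J5=15  J6=48  J7=19  J8=9
Turnaround (C−A): J1=3  J2=7  J3=14  J4=31  J5=4  J6=42  J7=12  J8=5
Turnaround = completion − arrival: J1=3, J2=7, J3=14, J4=31, J5=4, J6=42, J7=12, J8=5
Total turnaround = 3 + 7 + 14 + 31 + 4 + 42 + 12 + 5 = 118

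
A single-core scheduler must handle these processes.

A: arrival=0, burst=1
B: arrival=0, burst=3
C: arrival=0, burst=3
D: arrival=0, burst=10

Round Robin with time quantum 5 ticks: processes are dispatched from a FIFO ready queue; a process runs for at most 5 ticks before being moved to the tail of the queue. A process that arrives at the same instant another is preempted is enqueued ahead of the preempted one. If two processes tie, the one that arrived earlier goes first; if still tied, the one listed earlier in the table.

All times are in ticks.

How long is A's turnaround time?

1

Schedule: | A 0-1 | B 1-4 | C 4-7 | D 7-17 |
Completion: A=1  B=4  C=7  D=17
Turnaround (C−A): A=1  B=4  C=7  D=17
Turnaround(A) = completion − arrival = 1 − 0 = 1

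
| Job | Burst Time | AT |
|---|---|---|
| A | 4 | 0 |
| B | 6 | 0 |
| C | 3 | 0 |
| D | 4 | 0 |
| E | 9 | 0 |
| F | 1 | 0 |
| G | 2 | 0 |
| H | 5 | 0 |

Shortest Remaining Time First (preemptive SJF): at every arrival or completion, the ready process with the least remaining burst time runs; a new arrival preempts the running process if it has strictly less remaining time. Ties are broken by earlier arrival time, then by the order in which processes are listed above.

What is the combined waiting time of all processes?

78

Timeline: | F 0-1 | G 1-3 | C 3-6 | A 6-10 | D 10-14 | H 14-19 | B 19-25 | E 25-34 |
Completion: A=10  B=25  C=6  D=14  E=34  F=1  G=3  H=19
Turnaround (C−A): A=10  B=25  C=6  D=14  E=34  F=1  G=3  H=19
Waiting = turnaround − burst: A=6, B=19, C=3, D=10, E=25, F=0, G=1, H=14
Total waiting = 6 + 19 + 3 + 10 + 25 + 0 + 1 + 14 = 78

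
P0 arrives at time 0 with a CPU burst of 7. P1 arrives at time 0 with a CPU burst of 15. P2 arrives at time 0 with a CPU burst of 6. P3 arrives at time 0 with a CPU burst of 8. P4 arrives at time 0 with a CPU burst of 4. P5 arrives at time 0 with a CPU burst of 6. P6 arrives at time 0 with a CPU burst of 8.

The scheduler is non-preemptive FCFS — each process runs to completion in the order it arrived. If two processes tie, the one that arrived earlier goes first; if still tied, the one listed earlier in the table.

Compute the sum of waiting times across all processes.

179

Timeline: | P0 0-7 | P1 7-22 | P2 22-28 | P3 28-36 | P4 36-40 | P5 40-46 | P6 46-54 |
Completion: P0=7  P1=22  P2=28  P3=36  P4=40  P5=46  P6=54
Turnaround (C−A): P0=7  P1=22  P2=28  P3=36  P4=40  P5=46  P6=54
Waiting = turnaround − burst: P0=0, P1=7, P2=22, P3=28, P4=36, P5=40, P6=46
Total waiting = 0 + 7 + 22 + 28 + 36 + 40 + 46 = 179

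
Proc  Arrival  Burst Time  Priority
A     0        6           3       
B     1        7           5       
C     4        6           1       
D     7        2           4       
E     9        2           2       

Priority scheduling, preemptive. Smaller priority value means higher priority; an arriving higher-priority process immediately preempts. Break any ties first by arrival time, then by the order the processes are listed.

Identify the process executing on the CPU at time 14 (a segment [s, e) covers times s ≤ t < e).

D

Schedule: | A 0-4 | C 4-10 | E 10-12 | A 12-14 | D 14-16 | B 16-23 |
Completion: A=14  B=23  C=10  D=16  E=12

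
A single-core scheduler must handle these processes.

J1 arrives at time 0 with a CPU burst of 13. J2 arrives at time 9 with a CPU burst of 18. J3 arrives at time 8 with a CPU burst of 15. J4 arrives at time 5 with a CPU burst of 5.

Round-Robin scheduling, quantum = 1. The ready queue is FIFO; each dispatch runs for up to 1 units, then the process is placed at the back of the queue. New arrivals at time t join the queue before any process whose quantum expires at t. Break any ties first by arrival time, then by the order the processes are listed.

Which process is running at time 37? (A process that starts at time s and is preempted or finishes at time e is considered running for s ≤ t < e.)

Timeline: | J1 0-5 | J4 5-6 | J1 6-7 | J4 7-8 | J1 8-9 | J3 9-10 | J4 10-11 | J2 11-12 | J1 12-13 | J3 13-14 | J4 14-15 | J2 15-16 | J1 16-17 | J3 17-18 | J4 18-19 | J2 19-20 | J1 20-21 | J3 21-22 | J2 22-23 | J1 23-24 | J3 24-25 | J2 25-26 | J1 26-27 | J3 27-28 | J2 28-29 | J1 29-30 | J3 30-31 | J2 31-32 | J3 32-33 | J2 33-34 | J3 34-35 | J2 35-36 | J3 36-37 | J2 37-38 | J3 38-39 | J2 39-40 | J3 40-41 | J2 41-42 | J3 42-43 | J2 43-44 | J3 44-45 | J2 45-46 | J3 46-47 | J2 47-51 |
Completion: J1=30  J2=51  J3=47  J4=19
Turnaround (C−A): J1=30  J2=42  J3=39  J4=14

J2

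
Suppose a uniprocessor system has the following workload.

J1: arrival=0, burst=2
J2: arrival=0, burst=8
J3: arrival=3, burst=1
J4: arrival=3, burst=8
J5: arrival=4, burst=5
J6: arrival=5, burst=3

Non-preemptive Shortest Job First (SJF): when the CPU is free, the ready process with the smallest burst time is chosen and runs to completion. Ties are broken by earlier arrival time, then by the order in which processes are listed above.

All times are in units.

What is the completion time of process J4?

27

Gantt: | J1 0-2 | J2 2-10 | J3 10-11 | J6 11-14 | J5 14-19 | J4 19-27 |
Completion: J1=2  J2=10  J3=11  J4=27  J5=19  J6=14
Turnaround (C−A): J1=2  J2=10  J3=8  J4=24  J5=15  J6=9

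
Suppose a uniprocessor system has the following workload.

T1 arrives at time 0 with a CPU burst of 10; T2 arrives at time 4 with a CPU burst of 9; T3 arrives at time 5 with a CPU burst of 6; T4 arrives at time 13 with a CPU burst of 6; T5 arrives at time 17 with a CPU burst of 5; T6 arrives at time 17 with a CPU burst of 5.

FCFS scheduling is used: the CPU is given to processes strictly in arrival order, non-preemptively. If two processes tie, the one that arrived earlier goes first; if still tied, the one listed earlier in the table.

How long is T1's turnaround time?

Gantt: | T1 0-10 | T2 10-19 | T3 19-25 | T4 25-31 | T5 31-36 | T6 36-41 |
Completion: T1=10  T2=19  T3=25  T4=31  T5=36  T6=41
Turnaround (C−A): T1=10  T2=15  T3=20  T4=18  T5=19  T6=24
Turnaround(T1) = completion − arrival = 10 − 0 = 10

10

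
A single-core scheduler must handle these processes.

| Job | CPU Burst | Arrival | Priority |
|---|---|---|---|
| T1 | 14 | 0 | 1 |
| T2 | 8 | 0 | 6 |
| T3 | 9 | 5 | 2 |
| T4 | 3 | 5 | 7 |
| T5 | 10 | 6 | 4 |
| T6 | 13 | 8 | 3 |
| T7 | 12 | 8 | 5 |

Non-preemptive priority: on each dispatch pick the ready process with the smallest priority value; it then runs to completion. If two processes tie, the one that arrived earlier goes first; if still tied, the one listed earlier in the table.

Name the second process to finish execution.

T3

Timeline: | T1 0-14 | T3 14-23 | T6 23-36 | T5 36-46 | T7 46-58 | T2 58-66 | T4 66-69 |
Completion: T1=14  T2=66  T3=23  T4=69  T5=46  T6=36  T7=58
Finish order: T1 → T3 → T6 → T5 → T7 → T2 → T4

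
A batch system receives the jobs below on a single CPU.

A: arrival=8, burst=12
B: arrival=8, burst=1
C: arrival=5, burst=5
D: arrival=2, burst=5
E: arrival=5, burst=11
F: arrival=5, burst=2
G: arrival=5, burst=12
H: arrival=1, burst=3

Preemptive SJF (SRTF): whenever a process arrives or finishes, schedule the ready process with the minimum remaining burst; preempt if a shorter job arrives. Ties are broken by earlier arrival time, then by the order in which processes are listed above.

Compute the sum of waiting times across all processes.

Timeline: | idle 0-1 | H 1-4 | D 4-5 | F 5-7 | D 7-8 | B 8-9 | D 9-12 | C 12-17 | E 17-28 | G 28-40 | A 40-52 |
Completion: A=52  B=9  C=17  D=12  E=28  F=7  G=40  H=4
Waiting = turnaround − burst: A=32, B=0, C=7, D=5, E=12, F=0, G=23, H=0
Total waiting = 32 + 0 + 7 + 5 + 12 + 0 + 23 + 0 = 79

79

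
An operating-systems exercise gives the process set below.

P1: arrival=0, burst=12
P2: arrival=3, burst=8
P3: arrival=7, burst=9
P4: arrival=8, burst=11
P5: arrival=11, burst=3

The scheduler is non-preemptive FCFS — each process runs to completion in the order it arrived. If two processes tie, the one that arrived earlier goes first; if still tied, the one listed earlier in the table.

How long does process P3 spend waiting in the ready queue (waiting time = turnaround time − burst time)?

13

Gantt: | P1 0-12 | P2 12-20 | P3 20-29 | P4 29-40 | P5 40-43 |
Completion: P1=12  P2=20  P3=29  P4=40  P5=43
Turnaround (C−A): P1=12  P2=17  P3=22  P4=32  P5=32
Waiting(P3) = turnaround − burst = 22 − 9 = 13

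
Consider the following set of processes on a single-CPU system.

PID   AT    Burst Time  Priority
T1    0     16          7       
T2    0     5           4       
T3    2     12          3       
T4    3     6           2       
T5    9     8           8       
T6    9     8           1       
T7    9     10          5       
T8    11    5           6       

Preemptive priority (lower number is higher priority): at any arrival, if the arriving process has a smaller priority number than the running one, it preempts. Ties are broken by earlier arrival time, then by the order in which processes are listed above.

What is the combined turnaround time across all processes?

261

Gantt: | T2 0-2 | T3 2-3 | T4 3-9 | T6 9-17 | T3 17-28 | T2 28-31 | T7 31-41 | T8 41-46 | T1 46-62 | T5 62-70 |
Completion: T1=62  T2=31  T3=28  T4=9  T5=70  T6=17  T7=41  T8=46
Turnaround (C−A): T1=62  T2=31  T3=26  T4=6  T5=61  T6=8  T7=32  T8=35
Turnaround = completion − arrival: T1=62, T2=31, T3=26, T4=6, T5=61, T6=8, T7=32, T8=35
Total turnaround = 62 + 31 + 26 + 6 + 61 + 8 + 32 + 35 = 261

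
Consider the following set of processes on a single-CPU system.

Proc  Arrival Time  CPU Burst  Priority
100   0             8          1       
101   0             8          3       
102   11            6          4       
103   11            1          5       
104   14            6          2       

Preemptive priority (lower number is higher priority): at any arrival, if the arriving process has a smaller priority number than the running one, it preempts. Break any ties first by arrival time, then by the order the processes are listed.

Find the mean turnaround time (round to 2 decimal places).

Schedule: | 100 0-8 | 101 8-14 | 104 14-20 | 101 20-22 | 102 22-28 | 103 28-29 |
Completion: 100=8  101=22  102=28  103=29  104=20
Turnaround (C−A): 100=8  101=22  102=17  103=18  104=6
Turnaround times: 100=8, 101=22, 102=17, 103=18, 104=6
Average turnaround = (8+22+17+18+6) / 5 = 71/5 = 14.20

14.20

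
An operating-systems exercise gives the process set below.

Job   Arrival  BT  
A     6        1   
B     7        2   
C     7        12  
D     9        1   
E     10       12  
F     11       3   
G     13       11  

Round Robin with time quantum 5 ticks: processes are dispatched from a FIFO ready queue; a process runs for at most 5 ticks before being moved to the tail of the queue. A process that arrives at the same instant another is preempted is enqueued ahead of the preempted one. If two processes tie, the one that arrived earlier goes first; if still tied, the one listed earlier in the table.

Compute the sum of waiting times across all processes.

89

Schedule: | idle 0-6 | A 6-7 | B 7-9 | C 9-14 | D 14-15 | E 15-20 | F 20-23 | G 23-28 | C 28-33 | E 33-38 | G 38-43 | C 43-45 | E 45-47 | G 47-48 |
Completion: A=7  B=9  C=45  D=15  E=47  F=23  G=48
Turnaround (C−A): A=1  B=2  C=38  D=6  E=37  F=12  G=35
Waiting = turnaround − burst: A=0, B=0, C=26, D=5, E=25, F=9, G=24
Total waiting = 0 + 0 + 26 + 5 + 25 + 9 + 24 = 89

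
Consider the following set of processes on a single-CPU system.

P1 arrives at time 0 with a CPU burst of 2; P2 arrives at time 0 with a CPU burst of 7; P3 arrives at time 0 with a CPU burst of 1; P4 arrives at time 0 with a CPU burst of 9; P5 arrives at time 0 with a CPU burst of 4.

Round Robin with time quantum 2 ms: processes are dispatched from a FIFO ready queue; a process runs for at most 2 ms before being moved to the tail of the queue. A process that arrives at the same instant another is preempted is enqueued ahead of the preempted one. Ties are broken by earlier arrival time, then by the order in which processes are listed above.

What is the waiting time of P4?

14

Timeline: | P1 0-2 | P2 2-4 | P3 4-5 | P4 5-7 | P5 7-9 | P2 9-11 | P4 11-13 | P5 13-15 | P2 15-17 | P4 17-19 | P2 19-20 | P4 20-23 |
Completion: P1=2  P2=20  P3=5  P4=23  P5=15
Waiting(P4) = turnaround − burst = 23 − 9 = 14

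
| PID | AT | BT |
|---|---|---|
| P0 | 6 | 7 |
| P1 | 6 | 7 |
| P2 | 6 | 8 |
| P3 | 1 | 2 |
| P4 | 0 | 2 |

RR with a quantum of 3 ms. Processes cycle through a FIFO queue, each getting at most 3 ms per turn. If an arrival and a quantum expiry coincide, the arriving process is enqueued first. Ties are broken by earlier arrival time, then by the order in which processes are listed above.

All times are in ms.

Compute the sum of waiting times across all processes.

40

Schedule: | P4 0-2 | P3 2-4 | idle 4-6 | P0 6-9 | P1 9-12 | P2 12-15 | P0 15-18 | P1 18-21 | P2 21-24 | P0 24-25 | P1 25-26 | P2 26-28 |
Completion: P0=25  P1=26  P2=28  P3=4  P4=2
Turnaround (C−A): P0=19  P1=20  P2=22  P3=3  P4=2
Waiting = turnaround − burst: P0=12, P1=13, P2=14, P3=1, P4=0
Total waiting = 12 + 13 + 14 + 1 + 0 = 40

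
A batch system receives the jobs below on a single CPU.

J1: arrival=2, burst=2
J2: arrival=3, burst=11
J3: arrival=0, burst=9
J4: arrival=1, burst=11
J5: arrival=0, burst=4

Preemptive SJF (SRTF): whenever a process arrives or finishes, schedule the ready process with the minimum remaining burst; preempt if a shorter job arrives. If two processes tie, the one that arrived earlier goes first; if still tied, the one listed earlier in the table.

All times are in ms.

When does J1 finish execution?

Gantt: | J5 0-4 | J1 4-6 | J3 6-15 | J4 15-26 | J2 26-37 |
Completion: J1=6  J2=37  J3=15  J4=26  J5=4
Turnaround (C−A): J1=4  J2=34  J3=15  J4=25  J5=4

6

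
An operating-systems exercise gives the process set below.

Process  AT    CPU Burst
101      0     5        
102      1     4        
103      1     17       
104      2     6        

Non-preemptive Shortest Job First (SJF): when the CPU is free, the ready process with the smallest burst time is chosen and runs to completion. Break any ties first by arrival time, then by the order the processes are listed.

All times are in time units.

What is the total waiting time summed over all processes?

25

Gantt: | 101 0-5 | 102 5-9 | 104 9-15 | 103 15-32 |
Completion: 101=5  102=9  103=32  104=15
Turnaround (C−A): 101=5  102=8  103=31  104=13
Waiting = turnaround − burst: 101=0, 102=4, 103=14, 104=7
Total waiting = 0 + 4 + 14 + 7 = 25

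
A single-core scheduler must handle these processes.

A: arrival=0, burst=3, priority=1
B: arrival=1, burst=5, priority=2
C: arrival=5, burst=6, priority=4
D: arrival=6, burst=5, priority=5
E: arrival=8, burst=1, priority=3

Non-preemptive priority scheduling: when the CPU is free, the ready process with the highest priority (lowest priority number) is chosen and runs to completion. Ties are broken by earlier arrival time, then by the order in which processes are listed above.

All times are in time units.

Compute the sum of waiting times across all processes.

15

Schedule: | A 0-3 | B 3-8 | E 8-9 | C 9-15 | D 15-20 |
Completion: A=3  B=8  C=15  D=20  E=9
Turnaround (C−A): A=3  B=7  C=10  D=14  E=1
Waiting = turnaround − burst: A=0, B=2, C=4, D=9, E=0
Total waiting = 0 + 2 + 4 + 9 + 0 = 15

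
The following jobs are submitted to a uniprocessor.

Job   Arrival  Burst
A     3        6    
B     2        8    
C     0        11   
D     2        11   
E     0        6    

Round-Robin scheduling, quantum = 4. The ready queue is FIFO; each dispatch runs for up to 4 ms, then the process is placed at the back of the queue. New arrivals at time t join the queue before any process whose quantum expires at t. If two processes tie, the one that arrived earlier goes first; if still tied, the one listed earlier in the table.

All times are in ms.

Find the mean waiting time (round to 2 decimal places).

Timeline: | C 0-4 | E 4-8 | B 8-12 | D 12-16 | A 16-20 | C 20-24 | E 24-26 | B 26-30 | D 30-34 | A 34-36 | C 36-39 | D 39-42 |
Completion: A=36  B=30  C=39  D=42  E=26
Turnaround (C−A): A=33  B=28  C=39  D=40  E=26
Waiting times: A=27, B=20, C=28, D=29, E=20
Average waiting = (27+20+28+29+20) / 5 = 124/5 = 24.80

24.80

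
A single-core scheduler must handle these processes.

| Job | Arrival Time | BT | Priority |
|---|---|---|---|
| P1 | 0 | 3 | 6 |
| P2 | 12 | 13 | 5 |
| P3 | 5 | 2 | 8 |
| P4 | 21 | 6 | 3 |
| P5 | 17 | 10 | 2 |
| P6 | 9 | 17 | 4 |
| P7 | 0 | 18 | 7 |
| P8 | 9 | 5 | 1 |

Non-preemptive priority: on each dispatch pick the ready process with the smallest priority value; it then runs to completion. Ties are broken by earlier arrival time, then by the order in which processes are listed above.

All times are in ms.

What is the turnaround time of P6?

50

Timeline: | P1 0-3 | P7 3-21 | P8 21-26 | P5 26-36 | P4 36-42 | P6 42-59 | P2 59-72 | P3 72-74 |
Completion: P1=3  P2=72  P3=74  P4=42  P5=36  P6=59  P7=21  P8=26
Turnaround(P6) = completion − arrival = 59 − 9 = 50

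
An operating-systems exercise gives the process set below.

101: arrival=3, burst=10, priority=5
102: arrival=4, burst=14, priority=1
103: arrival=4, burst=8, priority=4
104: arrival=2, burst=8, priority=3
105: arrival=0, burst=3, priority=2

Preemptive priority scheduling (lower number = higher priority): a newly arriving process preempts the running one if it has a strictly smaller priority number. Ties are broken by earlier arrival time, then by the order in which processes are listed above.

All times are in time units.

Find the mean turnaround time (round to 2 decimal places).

21.80

Schedule: | 105 0-3 | 104 3-4 | 102 4-18 | 104 18-25 | 103 25-33 | 101 33-43 |
Completion: 101=43  102=18  103=33  104=25  105=3
Turnaround times: 101=40, 102=14, 103=29, 104=23, 105=3
Average turnaround = (40+14+29+23+3) / 5 = 109/5 = 21.80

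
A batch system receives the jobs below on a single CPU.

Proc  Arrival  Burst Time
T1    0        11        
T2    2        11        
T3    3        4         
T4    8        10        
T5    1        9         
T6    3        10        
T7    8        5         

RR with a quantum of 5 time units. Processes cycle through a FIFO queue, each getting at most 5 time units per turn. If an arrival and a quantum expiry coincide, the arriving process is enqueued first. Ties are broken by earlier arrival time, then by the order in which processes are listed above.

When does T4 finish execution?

59

Gantt: | T1 0-5 | T5 5-10 | T2 10-15 | T3 15-19 | T6 19-24 | T1 24-29 | T4 29-34 | T7 34-39 | T5 39-43 | T2 43-48 | T6 48-53 | T1 53-54 | T4 54-59 | T2 59-60 |
Completion: T1=54  T2=60  T3=19  T4=59  T5=43  T6=53  T7=39
Turnaround (C−A): T1=54  T2=58  T3=16  T4=51  T5=42  T6=50  T7=31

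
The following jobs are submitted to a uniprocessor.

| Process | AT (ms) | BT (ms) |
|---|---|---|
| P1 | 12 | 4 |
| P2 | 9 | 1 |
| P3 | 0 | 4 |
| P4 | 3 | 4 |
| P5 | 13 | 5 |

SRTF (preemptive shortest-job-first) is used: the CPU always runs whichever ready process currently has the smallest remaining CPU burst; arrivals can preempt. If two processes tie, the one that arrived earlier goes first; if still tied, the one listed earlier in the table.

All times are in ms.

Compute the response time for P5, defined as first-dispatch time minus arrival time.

Gantt: | P3 0-4 | P4 4-8 | idle 8-9 | P2 9-10 | idle 10-12 | P1 12-16 | P5 16-21 |
Completion: P1=16  P2=10  P3=4  P4=8  P5=21
Turnaround (C−A): P1=4  P2=1  P3=4  P4=5  P5=8
Response(P5) = first start − arrival = 16 − 13 = 3

3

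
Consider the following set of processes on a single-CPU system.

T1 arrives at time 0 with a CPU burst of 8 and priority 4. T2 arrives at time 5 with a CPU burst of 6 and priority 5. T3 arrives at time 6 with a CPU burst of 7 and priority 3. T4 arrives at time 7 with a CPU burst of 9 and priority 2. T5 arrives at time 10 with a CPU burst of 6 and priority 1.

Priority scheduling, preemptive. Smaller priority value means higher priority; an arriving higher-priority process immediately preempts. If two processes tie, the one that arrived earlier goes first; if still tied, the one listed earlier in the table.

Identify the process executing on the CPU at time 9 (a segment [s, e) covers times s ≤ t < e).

Timeline: | T1 0-6 | T3 6-7 | T4 7-10 | T5 10-16 | T4 16-22 | T3 22-28 | T1 28-30 | T2 30-36 |
Completion: T1=30  T2=36  T3=28  T4=22  T5=16

T4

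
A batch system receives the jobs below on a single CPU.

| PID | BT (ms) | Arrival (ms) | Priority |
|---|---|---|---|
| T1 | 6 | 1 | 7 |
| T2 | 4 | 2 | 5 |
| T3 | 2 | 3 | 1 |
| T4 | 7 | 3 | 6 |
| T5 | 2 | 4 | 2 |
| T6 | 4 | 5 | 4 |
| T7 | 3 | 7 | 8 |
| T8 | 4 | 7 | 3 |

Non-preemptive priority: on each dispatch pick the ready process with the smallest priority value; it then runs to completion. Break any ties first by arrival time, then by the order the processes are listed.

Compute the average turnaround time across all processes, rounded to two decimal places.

Gantt: | idle 0-1 | T1 1-7 | T3 7-9 | T5 9-11 | T8 11-15 | T6 15-19 | T2 19-23 | T4 23-30 | T7 30-33 |
Completion: T1=7  T2=23  T3=9  T4=30  T5=11  T6=19  T7=33  T8=15
Turnaround (C−A): T1=6  T2=21  T3=6  T4=27  T5=7  T6=14  T7=26  T8=8
Turnaround times: T1=6, T2=21, T3=6, T4=27, T5=7, T6=14, T7=26, T8=8
Average turnaround = (6+21+6+27+7+14+26+8) / 8 = 115/8 = 14.38

14.38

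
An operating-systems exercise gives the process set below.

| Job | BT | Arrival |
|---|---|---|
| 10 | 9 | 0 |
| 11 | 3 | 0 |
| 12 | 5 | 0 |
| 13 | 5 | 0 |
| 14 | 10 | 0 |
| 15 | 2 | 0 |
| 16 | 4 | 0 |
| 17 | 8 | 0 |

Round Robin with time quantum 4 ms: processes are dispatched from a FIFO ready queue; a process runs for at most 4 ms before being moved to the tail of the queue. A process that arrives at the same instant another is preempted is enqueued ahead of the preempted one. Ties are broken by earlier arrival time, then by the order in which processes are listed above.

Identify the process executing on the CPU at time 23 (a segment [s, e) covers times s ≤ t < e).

Schedule: | 10 0-4 | 11 4-7 | 12 7-11 | 13 11-15 | 14 15-19 | 15 19-21 | 16 21-25 | 17 25-29 | 10 29-33 | 12 33-34 | 13 34-35 | 14 35-39 | 17 39-43 | 10 43-44 | 14 44-46 |
Completion: 10=44  11=7  12=34  13=35  14=46  15=21  16=25  17=43
Turnaround (C−A): 10=44  11=7  12=34  13=35  14=46  15=21  16=25  17=43

16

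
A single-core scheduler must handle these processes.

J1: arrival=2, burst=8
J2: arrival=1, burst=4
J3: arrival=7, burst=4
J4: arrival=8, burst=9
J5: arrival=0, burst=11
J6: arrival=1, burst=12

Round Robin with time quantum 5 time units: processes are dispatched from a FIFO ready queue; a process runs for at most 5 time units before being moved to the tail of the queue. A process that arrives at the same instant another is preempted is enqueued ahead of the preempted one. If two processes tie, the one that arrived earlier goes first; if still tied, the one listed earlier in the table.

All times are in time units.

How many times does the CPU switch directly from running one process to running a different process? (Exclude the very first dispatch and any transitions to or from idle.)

Gantt: | J5 0-5 | J2 5-9 | J6 9-14 | J1 14-19 | J5 19-24 | J3 24-28 | J4 28-33 | J6 33-38 | J1 38-41 | J5 41-42 | J4 42-46 | J6 46-48 |
Completion: J1=41  J2=9  J3=28  J4=46  J5=42  J6=48
Turnaround (C−A): J1=39  J2=8  J3=21  J4=38  J5=42  J6=47

11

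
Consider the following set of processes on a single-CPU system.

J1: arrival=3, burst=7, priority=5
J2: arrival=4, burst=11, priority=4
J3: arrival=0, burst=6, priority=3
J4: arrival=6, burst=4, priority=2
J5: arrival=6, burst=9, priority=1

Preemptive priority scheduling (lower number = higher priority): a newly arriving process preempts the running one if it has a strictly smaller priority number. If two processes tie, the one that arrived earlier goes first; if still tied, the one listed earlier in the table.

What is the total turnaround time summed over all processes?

Gantt: | J3 0-6 | J5 6-15 | J4 15-19 | J2 19-30 | J1 30-37 |
Completion: J1=37  J2=30  J3=6  J4=19  J5=15
Turnaround = completion − arrival: J1=34, J2=26, J3=6, J4=13, J5=9
Total turnaround = 34 + 26 + 6 + 13 + 9 = 88

88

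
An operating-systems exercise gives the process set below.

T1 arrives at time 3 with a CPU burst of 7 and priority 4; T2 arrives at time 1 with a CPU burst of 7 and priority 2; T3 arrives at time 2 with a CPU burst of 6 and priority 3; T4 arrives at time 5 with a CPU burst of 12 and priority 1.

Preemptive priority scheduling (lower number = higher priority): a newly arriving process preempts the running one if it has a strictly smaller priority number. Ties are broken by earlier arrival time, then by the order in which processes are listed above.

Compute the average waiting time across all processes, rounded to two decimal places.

Timeline: | idle 0-1 | T2 1-5 | T4 5-17 | T2 17-20 | T3 20-26 | T1 26-33 |
Completion: T1=33  T2=20  T3=26  T4=17
Waiting times: T1=23, T2=12, T3=18, T4=0
Average waiting = (23+12+18+0) / 4 = 53/4 = 13.25

13.25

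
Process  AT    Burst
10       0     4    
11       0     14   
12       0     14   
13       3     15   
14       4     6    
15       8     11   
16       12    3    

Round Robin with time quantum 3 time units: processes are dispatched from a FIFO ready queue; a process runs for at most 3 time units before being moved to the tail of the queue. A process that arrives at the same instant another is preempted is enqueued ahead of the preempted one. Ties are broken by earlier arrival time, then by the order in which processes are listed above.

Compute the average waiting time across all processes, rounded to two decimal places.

Timeline: | 10 0-3 | 11 3-6 | 12 6-9 | 13 9-12 | 10 12-13 | 14 13-16 | 11 16-19 | 15 19-22 | 12 22-25 | 16 25-28 | 13 28-31 | 14 31-34 | 11 34-37 | 15 37-40 | 12 40-43 | 13 43-46 | 11 46-49 | 15 49-52 | 12 52-55 | 13 55-58 | 11 58-60 | 15 60-62 | 12 62-64 | 13 64-67 |
Completion: 10=13  11=60  12=64  13=67  14=34  15=62  16=28
Waiting times: 10=9, 11=46, 12=50, 13=49, 14=24, 15=43, 16=13
Average waiting = (9+46+50+49+24+43+13) / 7 = 234/7 = 33.43

33.43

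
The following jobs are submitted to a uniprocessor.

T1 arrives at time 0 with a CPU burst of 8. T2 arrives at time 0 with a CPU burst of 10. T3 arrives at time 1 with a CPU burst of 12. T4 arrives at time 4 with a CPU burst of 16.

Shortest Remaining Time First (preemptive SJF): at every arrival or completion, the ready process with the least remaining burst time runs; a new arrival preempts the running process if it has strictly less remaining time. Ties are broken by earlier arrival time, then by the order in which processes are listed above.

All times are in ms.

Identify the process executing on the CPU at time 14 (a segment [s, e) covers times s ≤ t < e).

Schedule: | T1 0-8 | T2 8-18 | T3 18-30 | T4 30-46 |
Completion: T1=8  T2=18  T3=30  T4=46
Turnaround (C−A): T1=8  T2=18  T3=29  T4=42

T2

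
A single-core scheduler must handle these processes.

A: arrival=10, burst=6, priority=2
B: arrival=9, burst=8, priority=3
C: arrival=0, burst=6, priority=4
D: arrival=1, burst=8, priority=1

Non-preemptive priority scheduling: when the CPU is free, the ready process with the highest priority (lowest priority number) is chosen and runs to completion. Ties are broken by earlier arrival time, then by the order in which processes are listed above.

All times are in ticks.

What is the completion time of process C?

6

Gantt: | C 0-6 | D 6-14 | A 14-20 | B 20-28 |
Completion: A=20  B=28  C=6  D=14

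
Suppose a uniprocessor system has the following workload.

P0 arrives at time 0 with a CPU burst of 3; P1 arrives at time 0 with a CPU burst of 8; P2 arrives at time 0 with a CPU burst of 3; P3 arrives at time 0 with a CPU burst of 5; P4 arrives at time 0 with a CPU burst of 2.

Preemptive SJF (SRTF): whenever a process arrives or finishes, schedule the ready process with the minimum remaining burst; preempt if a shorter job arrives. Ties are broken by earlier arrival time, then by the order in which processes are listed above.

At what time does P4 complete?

2

Timeline: | P4 0-2 | P0 2-5 | P2 5-8 | P3 8-13 | P1 13-21 |
Completion: P0=5  P1=21  P2=8  P3=13  P4=2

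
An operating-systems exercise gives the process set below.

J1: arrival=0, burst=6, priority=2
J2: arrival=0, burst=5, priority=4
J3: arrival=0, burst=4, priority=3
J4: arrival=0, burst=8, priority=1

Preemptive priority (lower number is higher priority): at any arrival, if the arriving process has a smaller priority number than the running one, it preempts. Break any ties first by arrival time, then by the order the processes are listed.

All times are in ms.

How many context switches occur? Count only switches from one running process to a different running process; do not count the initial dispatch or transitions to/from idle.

Timeline: | J4 0-8 | J1 8-14 | J3 14-18 | J2 18-23 |
Completion: J1=14  J2=23  J3=18  J4=8

3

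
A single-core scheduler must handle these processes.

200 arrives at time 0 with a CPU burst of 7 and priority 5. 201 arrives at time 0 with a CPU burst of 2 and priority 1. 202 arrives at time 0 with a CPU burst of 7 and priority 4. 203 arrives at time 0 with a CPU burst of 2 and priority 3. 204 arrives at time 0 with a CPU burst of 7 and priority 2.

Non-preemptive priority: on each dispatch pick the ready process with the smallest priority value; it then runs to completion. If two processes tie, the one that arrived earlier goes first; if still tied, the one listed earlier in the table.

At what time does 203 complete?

Timeline: | 201 0-2 | 204 2-9 | 203 9-11 | 202 11-18 | 200 18-25 |
Completion: 200=25  201=2  202=18  203=11  204=9

11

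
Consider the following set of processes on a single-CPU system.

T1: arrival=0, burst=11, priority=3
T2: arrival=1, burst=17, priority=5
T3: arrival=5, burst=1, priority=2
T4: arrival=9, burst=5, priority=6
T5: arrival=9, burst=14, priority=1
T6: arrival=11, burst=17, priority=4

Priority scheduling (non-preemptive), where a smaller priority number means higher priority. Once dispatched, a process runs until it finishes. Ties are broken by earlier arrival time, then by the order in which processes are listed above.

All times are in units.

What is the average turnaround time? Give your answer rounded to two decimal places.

Gantt: | T1 0-11 | T5 11-25 | T3 25-26 | T6 26-43 | T2 43-60 | T4 60-65 |
Completion: T1=11  T2=60  T3=26  T4=65  T5=25  T6=43
Turnaround times: T1=11, T2=59, T3=21, T4=56, T5=16, T6=32
Average turnaround = (11+59+21+56+16+32) / 6 = 195/6 = 32.50

32.50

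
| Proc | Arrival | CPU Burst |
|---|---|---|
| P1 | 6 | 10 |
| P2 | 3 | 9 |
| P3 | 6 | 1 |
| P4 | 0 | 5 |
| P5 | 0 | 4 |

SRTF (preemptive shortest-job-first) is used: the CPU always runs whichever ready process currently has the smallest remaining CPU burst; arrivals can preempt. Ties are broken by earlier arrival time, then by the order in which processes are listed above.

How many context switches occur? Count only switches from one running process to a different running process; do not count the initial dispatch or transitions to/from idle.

Gantt: | P5 0-4 | P4 4-6 | P3 6-7 | P4 7-10 | P2 10-19 | P1 19-29 |
Completion: P1=29  P2=19  P3=7  P4=10  P5=4
Turnaround (C−A): P1=23  P2=16  P3=1  P4=10  P5=4

5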